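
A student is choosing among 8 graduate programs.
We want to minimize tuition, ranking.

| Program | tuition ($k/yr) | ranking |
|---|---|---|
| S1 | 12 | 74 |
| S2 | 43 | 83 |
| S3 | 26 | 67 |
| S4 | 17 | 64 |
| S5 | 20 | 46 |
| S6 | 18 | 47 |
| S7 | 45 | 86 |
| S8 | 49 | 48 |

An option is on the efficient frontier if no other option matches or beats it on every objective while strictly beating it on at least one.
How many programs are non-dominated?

4

S1: not dominated (best tuition).
S2: dominated by S1 (tuition 12≤43, ranking 74≤83).
S3: dominated by S4 (tuition 17≤26, ranking 64≤67).
S4: not dominated.
S5: not dominated (best ranking).
S6: not dominated.
S7: dominated by S1 (tuition 12≤45, ranking 74≤86).
S8: dominated by S5 (tuition 20≤49, ranking 46≤48).
Pareto-optimal: S1, S4, S5, S6 → 4.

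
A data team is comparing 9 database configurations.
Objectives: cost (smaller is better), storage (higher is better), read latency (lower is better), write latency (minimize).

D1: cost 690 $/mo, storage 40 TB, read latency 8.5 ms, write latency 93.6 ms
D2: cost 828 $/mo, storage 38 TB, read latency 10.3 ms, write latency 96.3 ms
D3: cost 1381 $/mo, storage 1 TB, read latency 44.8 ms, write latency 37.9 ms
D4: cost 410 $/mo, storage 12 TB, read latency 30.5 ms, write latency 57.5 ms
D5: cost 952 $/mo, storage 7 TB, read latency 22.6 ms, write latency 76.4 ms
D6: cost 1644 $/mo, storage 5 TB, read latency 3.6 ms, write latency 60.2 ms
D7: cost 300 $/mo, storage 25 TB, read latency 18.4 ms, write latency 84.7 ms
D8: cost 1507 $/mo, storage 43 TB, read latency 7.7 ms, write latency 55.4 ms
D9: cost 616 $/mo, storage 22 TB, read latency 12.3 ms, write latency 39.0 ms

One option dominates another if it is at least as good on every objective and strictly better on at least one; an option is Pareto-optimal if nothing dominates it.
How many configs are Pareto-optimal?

D1: not dominated.
D2: dominated by D1 (cost 690≤828, storage 40≥38, read latency 8.5≤10.3, write latency 93.6≤96.3).
D3: not dominated (best write latency).
D4: not dominated.
D5: dominated by D9 (cost 616≤952, storage 22≥7, read latency 12.3≤22.6, write latency 39.0≤76.4).
D6: not dominated (best read latency).
D7: not dominated (best cost).
D8: not dominated (best storage).
D9: not dominated.
Pareto-optimal: D1, D3, D4, D6, D7, D8, D9 → 7.

7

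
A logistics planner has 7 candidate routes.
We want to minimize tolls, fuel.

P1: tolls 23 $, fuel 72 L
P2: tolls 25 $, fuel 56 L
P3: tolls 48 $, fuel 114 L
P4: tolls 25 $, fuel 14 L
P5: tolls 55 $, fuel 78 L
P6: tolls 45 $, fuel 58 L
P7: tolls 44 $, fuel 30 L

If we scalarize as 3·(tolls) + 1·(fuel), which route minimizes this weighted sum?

P1: 3·23 + 1·72 = 141
P2: 3·25 + 1·56 = 131
P3: 3·48 + 1·114 = 258
P4: 3·25 + 1·14 = 89
P5: 3·55 + 1·78 = 243
P6: 3·45 + 1·58 = 193
P7: 3·44 + 1·30 = 162
Lowest: P4 at 89.

P4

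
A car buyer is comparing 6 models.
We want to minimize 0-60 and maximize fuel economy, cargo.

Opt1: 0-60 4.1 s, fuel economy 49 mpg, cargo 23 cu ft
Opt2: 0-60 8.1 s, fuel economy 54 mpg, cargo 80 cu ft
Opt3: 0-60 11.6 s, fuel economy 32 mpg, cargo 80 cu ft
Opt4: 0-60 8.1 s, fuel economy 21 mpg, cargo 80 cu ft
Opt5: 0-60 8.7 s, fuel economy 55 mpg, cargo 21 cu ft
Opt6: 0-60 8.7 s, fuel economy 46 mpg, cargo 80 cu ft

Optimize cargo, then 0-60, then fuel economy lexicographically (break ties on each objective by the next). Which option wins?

First maximize cargo: best is 80, kept {Opt2, Opt3, Opt4, Opt6}.
Then minimize 0-60: best is 8.1, kept {Opt2, Opt4}.
Then maximize fuel economy: best is 54, kept {Opt2}.

Opt2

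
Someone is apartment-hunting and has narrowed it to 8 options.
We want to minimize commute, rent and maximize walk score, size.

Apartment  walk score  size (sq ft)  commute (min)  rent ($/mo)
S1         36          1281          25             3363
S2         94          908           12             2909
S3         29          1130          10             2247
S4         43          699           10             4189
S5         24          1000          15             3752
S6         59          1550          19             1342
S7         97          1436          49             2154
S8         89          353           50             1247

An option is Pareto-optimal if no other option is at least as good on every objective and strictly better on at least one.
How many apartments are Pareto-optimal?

S1: dominated by S6 (walk score 59≥36, size 1550≥1281, commute 19≤25, rent 1342≤3363).
S2: not dominated.
S3: not dominated.
S4: not dominated.
S5: dominated by S3 (walk score 29≥24, size 1130≥1000, commute 10≤15, rent 2247≤3752).
S6: not dominated (best size).
S7: not dominated (best walk score).
S8: not dominated (best rent).
Pareto-optimal: S2, S3, S4, S6, S7, S8 → 6.

6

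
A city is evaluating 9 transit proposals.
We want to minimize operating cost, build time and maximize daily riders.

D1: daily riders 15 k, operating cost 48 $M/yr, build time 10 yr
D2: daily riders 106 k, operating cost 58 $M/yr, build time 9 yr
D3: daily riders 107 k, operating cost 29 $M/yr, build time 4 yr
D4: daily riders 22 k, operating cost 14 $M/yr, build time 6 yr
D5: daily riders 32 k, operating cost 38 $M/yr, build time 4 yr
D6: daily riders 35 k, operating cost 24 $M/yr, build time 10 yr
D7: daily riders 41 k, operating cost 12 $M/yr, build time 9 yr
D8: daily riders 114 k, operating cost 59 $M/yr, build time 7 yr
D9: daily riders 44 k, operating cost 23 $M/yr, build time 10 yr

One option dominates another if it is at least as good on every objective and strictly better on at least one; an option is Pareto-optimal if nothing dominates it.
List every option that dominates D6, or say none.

D7, D9

D7: daily riders 41≥35, operating cost 12≤24, build time 9≤10 — dominates D6.
D9: daily riders 44≥35, operating cost 23≤24, build time 10≤10 — dominates D6.
Others (D1, D2, D3, D4, D5, D8) are each worse than D6 on at least one objective.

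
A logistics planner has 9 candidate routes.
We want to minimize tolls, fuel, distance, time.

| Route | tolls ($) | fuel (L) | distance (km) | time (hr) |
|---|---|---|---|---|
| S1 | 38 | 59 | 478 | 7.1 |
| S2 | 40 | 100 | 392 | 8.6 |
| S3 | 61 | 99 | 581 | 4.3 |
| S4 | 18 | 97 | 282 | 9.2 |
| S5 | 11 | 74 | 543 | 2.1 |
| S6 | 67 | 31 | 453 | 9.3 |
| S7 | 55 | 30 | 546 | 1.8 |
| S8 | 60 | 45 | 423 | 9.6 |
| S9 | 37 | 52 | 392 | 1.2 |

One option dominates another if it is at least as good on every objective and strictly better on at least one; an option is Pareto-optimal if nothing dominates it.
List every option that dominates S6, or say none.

none

S1: worse on fuel (59 vs 31).
S2: worse on fuel (100 vs 31).
S3: worse on fuel (99 vs 31).
S4: worse on fuel (97 vs 31).
S5: worse on fuel (74 vs 31).
S7: worse on distance (546 vs 453).
S8: worse on fuel (45 vs 31).
S9: worse on fuel (52 vs 31).
No option dominates S6.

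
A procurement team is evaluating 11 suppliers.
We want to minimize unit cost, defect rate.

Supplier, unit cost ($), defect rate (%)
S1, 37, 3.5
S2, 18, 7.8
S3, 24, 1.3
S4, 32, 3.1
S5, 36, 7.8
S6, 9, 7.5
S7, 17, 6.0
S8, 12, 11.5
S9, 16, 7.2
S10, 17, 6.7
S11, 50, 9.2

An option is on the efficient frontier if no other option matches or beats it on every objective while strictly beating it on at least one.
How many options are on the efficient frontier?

S1: dominated by S3 (unit cost 24≤37, defect rate 1.3≤3.5).
S2: dominated by S6 (unit cost 9≤18, defect rate 7.5≤7.8).
S3: not dominated (best defect rate).
S4: dominated by S3 (unit cost 24≤32, defect rate 1.3≤3.1).
S5: dominated by S2 (unit cost 18≤36, defect rate 7.8≤7.8).
S6: not dominated (best unit cost).
S7: not dominated.
S8: dominated by S6 (unit cost 9≤12, defect rate 7.5≤11.5).
S9: not dominated.
S10: dominated by S7 (unit cost 17≤17, defect rate 6.0≤6.7).
S11: dominated by S1 (unit cost 37≤50, defect rate 3.5≤9.2).
Pareto-optimal: S3, S6, S7, S9 → 4.

4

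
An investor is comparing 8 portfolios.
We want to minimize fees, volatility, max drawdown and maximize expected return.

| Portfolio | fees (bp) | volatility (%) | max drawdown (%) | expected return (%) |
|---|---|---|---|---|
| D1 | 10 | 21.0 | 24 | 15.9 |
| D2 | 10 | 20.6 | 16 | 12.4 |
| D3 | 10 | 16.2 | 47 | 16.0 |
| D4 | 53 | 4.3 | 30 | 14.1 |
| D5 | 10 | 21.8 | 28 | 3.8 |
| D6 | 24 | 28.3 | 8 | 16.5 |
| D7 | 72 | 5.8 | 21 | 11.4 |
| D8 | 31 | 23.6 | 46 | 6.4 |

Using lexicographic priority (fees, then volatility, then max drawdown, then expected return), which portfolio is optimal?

D3

First minimize fees: best is 10, kept {D1, D2, D3, D5}.
Then minimize volatility: best is 16.2, kept {D3}.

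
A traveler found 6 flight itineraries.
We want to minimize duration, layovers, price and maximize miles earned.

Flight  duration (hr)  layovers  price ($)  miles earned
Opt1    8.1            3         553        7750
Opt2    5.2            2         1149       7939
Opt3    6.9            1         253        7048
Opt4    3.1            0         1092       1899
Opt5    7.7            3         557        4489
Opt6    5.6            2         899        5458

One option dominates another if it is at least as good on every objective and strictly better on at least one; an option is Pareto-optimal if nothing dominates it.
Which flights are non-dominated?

Opt1: not dominated.
Opt2: not dominated (best miles earned).
Opt3: not dominated (best price).
Opt4: not dominated (best duration).
Opt5: dominated by Opt3 (duration 6.9≤7.7, layovers 1≤3, price 253≤557, miles earned 7048≥4489).
Opt6: not dominated.

Opt1, Opt2, Opt3, Opt4, Opt6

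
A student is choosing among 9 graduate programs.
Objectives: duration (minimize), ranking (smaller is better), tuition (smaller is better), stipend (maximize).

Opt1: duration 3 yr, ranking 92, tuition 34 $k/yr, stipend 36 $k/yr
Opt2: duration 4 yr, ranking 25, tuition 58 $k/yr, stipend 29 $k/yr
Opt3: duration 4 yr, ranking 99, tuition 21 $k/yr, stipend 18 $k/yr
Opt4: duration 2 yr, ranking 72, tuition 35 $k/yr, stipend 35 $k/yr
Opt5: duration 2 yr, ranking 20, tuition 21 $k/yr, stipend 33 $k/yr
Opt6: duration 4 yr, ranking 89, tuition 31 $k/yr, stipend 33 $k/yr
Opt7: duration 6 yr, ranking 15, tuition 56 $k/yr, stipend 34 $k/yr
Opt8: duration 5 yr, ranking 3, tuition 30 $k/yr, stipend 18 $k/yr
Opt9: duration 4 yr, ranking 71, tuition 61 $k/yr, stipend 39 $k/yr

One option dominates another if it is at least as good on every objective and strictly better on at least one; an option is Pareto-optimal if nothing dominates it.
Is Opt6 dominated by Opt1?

No

Opt1 vs Opt6: Opt1 is worse on ranking (92 vs 89), so it does not dominate Opt6.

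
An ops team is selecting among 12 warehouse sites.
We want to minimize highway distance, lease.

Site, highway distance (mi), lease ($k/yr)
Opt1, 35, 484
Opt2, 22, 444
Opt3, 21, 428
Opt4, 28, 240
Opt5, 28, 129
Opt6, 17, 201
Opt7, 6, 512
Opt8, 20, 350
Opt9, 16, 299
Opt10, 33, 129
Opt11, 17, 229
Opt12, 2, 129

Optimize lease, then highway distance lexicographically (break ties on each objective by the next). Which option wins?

Opt12

First minimize lease: best is 129, kept {Opt5, Opt10, Opt12}.
Then minimize highway distance: best is 2, kept {Opt12}.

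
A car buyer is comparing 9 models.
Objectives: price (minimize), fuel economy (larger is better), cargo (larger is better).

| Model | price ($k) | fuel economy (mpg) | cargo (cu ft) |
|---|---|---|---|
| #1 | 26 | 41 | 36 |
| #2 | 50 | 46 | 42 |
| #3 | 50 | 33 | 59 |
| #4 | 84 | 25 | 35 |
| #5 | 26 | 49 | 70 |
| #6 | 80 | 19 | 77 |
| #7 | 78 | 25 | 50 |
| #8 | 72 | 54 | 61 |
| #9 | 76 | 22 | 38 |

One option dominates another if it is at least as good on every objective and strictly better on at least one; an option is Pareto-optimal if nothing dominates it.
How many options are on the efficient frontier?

3

#1: dominated by #5 (price 26≤26, fuel economy 49≥41, cargo 70≥36).
#2: dominated by #5 (price 26≤50, fuel economy 49≥46, cargo 70≥42).
#3: dominated by #5 (price 26≤50, fuel economy 49≥33, cargo 70≥59).
#4: dominated by #1 (price 26≤84, fuel economy 41≥25, cargo 36≥35).
#5: not dominated.
#6: not dominated (best cargo).
#7: dominated by #3 (price 50≤78, fuel economy 33≥25, cargo 59≥50).
#8: not dominated (best fuel economy).
#9: dominated by #2 (price 50≤76, fuel economy 46≥22, cargo 42≥38).
Pareto-optimal: #5, #6, #8 → 3.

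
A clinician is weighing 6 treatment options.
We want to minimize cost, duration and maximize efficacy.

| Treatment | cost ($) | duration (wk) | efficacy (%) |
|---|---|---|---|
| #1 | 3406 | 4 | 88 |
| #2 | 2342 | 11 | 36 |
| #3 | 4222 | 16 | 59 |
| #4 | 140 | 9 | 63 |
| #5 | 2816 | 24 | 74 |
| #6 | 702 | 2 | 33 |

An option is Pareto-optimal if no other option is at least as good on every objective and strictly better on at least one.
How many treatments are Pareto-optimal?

4

#1: not dominated (best efficacy).
#2: dominated by #4 (cost 140≤2342, duration 9≤11, efficacy 63≥36).
#3: dominated by #1 (cost 3406≤4222, duration 4≤16, efficacy 88≥59).
#4: not dominated (best cost).
#5: not dominated.
#6: not dominated (best duration).
Pareto-optimal: #1, #4, #5, #6 → 4.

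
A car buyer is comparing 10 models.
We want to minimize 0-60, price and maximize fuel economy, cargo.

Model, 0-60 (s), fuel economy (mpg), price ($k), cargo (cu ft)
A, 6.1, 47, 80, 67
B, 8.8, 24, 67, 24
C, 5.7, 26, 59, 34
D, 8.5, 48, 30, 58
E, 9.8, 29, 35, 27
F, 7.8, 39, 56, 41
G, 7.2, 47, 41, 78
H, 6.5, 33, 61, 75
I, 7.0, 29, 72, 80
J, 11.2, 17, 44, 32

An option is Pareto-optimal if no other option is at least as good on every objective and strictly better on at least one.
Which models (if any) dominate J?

D, G

D: 0-60 8.5≤11.2, fuel economy 48≥17, price 30≤44, cargo 58≥32 — dominates J.
G: 0-60 7.2≤11.2, fuel economy 47≥17, price 41≤44, cargo 78≥32 — dominates J.
Others (A, B, C, E, F, H, I) are each worse than J on at least one objective.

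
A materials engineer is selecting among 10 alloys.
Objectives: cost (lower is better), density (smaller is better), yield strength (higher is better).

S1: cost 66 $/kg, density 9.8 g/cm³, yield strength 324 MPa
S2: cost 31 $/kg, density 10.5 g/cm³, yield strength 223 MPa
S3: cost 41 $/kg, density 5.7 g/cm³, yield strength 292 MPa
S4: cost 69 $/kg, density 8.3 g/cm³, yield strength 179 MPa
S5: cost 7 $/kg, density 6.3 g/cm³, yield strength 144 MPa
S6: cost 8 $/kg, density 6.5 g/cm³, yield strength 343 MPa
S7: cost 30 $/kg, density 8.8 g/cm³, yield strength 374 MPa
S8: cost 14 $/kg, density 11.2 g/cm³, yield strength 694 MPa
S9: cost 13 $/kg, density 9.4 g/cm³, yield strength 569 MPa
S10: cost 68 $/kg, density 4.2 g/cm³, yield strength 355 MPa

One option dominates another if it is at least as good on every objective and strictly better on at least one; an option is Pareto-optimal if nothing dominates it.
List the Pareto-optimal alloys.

S3, S5, S6, S7, S8, S9, S10

S1: dominated by S6 (cost 8≤66, density 6.5≤9.8, yield strength 343≥324).
S2: dominated by S6 (cost 8≤31, density 6.5≤10.5, yield strength 343≥223).
S3: not dominated.
S4: dominated by S3 (cost 41≤69, density 5.7≤8.3, yield strength 292≥179).
S5: not dominated (best cost).
S6: not dominated.
S7: not dominated.
S8: not dominated (best yield strength).
S9: not dominated.
S10: not dominated (best density).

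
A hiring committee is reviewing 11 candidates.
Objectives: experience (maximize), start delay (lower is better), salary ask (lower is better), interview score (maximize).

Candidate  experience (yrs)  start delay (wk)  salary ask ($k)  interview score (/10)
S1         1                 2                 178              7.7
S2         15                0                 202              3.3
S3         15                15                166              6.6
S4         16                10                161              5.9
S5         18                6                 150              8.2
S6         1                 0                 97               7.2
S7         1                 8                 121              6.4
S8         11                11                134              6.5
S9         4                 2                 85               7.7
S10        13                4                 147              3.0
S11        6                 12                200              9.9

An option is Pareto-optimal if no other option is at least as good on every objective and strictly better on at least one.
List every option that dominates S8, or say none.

S1: worse on experience (1 vs 11).
S2: worse on salary ask (202 vs 134).
S3: worse on start delay (15 vs 11).
S4: worse on salary ask (161 vs 134).
S5: worse on salary ask (150 vs 134).
S6: worse on experience (1 vs 11).
S7: worse on experience (1 vs 11).
S9: worse on experience (4 vs 11).
S10: worse on salary ask (147 vs 134).
S11: worse on experience (6 vs 11).
No option dominates S8.

none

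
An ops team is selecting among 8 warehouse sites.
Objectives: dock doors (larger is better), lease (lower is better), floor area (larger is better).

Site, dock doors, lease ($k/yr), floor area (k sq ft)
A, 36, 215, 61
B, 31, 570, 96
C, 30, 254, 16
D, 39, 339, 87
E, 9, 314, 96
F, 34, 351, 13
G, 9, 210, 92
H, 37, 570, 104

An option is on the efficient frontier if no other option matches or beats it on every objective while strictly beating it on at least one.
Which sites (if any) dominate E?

none

A: worse on floor area (61 vs 96).
B: worse on lease (570 vs 314).
C: worse on floor area (16 vs 96).
D: worse on lease (339 vs 314).
F: worse on lease (351 vs 314).
G: worse on floor area (92 vs 96).
H: worse on lease (570 vs 314).
No option dominates E.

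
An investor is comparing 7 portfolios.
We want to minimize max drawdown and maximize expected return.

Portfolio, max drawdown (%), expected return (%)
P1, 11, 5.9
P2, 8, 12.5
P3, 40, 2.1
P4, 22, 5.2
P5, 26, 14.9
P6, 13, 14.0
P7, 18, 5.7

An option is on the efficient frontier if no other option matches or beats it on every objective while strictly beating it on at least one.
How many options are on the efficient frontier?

3

P1: dominated by P2 (max drawdown 8≤11, expected return 12.5≥5.9).
P2: not dominated (best max drawdown).
P3: dominated by P1 (max drawdown 11≤40, expected return 5.9≥2.1).
P4: dominated by P1 (max drawdown 11≤22, expected return 5.9≥5.2).
P5: not dominated (best expected return).
P6: not dominated.
P7: dominated by P1 (max drawdown 11≤18, expected return 5.9≥5.7).
Pareto-optimal: P2, P5, P6 → 3.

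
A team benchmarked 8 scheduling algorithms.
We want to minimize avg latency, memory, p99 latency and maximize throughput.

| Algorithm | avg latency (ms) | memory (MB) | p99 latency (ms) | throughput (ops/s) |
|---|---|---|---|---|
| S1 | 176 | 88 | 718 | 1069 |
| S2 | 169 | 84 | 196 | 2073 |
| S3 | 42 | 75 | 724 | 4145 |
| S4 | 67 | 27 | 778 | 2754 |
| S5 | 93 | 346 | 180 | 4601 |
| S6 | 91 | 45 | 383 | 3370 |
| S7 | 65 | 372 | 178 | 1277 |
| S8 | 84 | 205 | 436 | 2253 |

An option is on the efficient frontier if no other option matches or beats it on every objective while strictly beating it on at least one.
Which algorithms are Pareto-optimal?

S1: dominated by S2 (avg latency 169≤176, memory 84≤88, p99 latency 196≤718, throughput 2073≥1069).
S2: not dominated.
S3: not dominated (best avg latency).
S4: not dominated (best memory).
S5: not dominated (best throughput).
S6: not dominated.
S7: not dominated (best p99 latency).
S8: not dominated.

S2, S3, S4, S5, S6, S7, S8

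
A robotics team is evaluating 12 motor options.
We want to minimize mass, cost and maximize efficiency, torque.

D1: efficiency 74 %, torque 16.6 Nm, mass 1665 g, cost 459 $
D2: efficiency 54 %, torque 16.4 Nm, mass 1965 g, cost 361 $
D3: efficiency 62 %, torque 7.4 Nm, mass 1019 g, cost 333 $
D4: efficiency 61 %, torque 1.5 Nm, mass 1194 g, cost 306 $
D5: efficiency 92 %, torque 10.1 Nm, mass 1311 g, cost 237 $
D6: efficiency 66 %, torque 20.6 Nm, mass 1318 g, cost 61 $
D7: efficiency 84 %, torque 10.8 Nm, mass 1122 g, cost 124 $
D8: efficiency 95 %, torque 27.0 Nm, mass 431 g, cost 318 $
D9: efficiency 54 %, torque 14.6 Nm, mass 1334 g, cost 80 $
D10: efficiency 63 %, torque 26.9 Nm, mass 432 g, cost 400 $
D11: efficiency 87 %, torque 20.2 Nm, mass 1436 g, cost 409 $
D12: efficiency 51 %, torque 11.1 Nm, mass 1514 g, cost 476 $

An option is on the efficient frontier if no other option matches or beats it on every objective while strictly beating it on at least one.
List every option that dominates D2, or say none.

D6, D8

D6: efficiency 66≥54, torque 20.6≥16.4, mass 1318≤1965, cost 61≤361 — dominates D2.
D8: efficiency 95≥54, torque 27.0≥16.4, mass 431≤1965, cost 318≤361 — dominates D2.
Others (D1, D3, D4, D5, D7, D9, D10, D11, D12) are each worse than D2 on at least one objective.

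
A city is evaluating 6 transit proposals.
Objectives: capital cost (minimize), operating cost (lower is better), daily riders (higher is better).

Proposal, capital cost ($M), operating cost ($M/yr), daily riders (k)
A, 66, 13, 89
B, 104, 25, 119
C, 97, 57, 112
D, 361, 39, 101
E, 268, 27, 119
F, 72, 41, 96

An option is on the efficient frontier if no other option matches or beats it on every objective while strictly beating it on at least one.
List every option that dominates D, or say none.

B: capital cost 104≤361, operating cost 25≤39, daily riders 119≥101 — dominates D.
E: capital cost 268≤361, operating cost 27≤39, daily riders 119≥101 — dominates D.
Others (A, C, F) are each worse than D on at least one objective.

B, E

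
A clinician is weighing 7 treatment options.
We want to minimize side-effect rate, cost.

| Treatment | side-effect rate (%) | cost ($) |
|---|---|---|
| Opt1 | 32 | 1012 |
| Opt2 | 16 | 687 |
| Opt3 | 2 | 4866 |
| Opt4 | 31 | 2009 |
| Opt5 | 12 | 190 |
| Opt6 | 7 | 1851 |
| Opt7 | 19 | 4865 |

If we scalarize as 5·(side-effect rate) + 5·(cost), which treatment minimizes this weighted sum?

Opt1: 5·32 + 5·1012 = 5220
Opt2: 5·16 + 5·687 = 3515
Opt3: 5·2 + 5·4866 = 24340
Opt4: 5·31 + 5·2009 = 10200
Opt5: 5·12 + 5·190 = 1010
Opt6: 5·7 + 5·1851 = 9290
Opt7: 5·19 + 5·4865 = 24420
Lowest: Opt5 at 1010.

Opt5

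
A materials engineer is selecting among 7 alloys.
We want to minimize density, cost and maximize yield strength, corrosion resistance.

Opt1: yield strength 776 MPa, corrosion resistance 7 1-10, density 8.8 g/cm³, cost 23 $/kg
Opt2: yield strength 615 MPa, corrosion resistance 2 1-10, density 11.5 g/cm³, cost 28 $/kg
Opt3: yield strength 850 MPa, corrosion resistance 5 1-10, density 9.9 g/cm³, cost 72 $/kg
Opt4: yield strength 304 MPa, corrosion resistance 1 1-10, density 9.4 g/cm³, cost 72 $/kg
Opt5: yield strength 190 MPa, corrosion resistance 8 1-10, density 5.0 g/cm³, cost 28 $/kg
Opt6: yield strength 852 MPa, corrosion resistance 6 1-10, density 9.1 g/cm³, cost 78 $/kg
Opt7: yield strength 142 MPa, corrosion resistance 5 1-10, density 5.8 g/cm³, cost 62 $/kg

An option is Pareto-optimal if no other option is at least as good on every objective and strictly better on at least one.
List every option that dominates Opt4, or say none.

Opt1: yield strength 776≥304, corrosion resistance 7≥1, density 8.8≤9.4, cost 23≤72 — dominates Opt4.
Others (Opt2, Opt3, Opt5, Opt6, Opt7) are each worse than Opt4 on at least one objective.

Opt1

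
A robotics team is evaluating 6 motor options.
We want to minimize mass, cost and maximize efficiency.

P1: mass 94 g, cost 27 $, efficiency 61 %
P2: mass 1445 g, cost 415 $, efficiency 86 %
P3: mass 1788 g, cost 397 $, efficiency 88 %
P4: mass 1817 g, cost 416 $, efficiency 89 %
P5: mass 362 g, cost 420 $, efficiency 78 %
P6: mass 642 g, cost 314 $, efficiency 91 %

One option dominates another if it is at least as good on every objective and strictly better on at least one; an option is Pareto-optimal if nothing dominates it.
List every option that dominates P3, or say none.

P6: mass 642≤1788, cost 314≤397, efficiency 91≥88 — dominates P3.
Others (P1, P2, P4, P5) are each worse than P3 on at least one objective.

P6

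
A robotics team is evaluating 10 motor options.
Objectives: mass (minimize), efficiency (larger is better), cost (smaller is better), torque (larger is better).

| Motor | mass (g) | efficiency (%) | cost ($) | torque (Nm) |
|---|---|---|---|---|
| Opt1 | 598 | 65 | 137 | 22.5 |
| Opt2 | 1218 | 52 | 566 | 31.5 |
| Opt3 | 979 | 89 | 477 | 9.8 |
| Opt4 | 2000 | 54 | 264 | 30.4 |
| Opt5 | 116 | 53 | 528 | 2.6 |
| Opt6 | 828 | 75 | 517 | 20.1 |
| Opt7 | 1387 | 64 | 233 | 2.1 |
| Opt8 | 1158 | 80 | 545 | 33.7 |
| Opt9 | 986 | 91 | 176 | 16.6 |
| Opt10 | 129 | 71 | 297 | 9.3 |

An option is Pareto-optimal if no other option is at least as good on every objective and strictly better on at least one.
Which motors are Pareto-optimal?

Opt1, Opt3, Opt4, Opt5, Opt6, Opt8, Opt9, Opt10

Opt1: not dominated (best cost).
Opt2: dominated by Opt8 (mass 1158≤1218, efficiency 80≥52, cost 545≤566, torque 33.7≥31.5).
Opt3: not dominated.
Opt4: not dominated.
Opt5: not dominated (best mass).
Opt6: not dominated.
Opt7: dominated by Opt1 (mass 598≤1387, efficiency 65≥64, cost 137≤233, torque 22.5≥2.1).
Opt8: not dominated (best torque).
Opt9: not dominated (best efficiency).
Opt10: not dominated.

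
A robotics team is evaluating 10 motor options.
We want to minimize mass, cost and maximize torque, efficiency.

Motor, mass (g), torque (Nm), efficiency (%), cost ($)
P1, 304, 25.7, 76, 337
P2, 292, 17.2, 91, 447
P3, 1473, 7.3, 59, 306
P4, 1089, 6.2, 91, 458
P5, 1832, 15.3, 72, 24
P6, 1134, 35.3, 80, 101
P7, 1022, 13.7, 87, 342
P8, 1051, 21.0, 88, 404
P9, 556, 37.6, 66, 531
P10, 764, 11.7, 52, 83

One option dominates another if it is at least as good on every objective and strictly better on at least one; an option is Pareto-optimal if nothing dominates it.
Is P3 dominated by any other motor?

Yes

P6 vs P3: mass 1134≤1473, torque 35.3≥7.3, efficiency 80≥59, cost 101≤306 — P6 is at least as good on every objective and strictly better on at least one, so P6 dominates P3.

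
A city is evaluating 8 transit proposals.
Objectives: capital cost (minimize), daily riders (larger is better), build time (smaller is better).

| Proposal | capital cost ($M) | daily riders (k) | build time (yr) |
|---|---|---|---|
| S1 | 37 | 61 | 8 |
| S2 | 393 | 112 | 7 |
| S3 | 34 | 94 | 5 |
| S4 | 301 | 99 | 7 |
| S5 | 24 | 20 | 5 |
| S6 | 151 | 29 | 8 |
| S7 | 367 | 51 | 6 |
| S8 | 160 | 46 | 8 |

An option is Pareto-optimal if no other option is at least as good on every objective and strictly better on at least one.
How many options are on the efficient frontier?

S1: dominated by S3 (capital cost 34≤37, daily riders 94≥61, build time 5≤8).
S2: not dominated (best daily riders).
S3: not dominated.
S4: not dominated.
S5: not dominated (best capital cost).
S6: dominated by S1 (capital cost 37≤151, daily riders 61≥29, build time 8≤8).
S7: dominated by S3 (capital cost 34≤367, daily riders 94≥51, build time 5≤6).
S8: dominated by S1 (capital cost 37≤160, daily riders 61≥46, build time 8≤8).
Pareto-optimal: S2, S3, S4, S5 → 4.

4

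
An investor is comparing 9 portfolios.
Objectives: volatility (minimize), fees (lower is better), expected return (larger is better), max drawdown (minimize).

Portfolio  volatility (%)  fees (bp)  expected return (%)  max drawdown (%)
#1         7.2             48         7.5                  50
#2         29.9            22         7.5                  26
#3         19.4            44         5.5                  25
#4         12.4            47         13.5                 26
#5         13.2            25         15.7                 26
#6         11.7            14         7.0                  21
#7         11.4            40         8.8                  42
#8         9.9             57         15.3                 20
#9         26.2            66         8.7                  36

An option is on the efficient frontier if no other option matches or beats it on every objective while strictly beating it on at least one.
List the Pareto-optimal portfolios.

#1: not dominated (best volatility).
#2: not dominated.
#3: dominated by #6 (volatility 11.7≤19.4, fees 14≤44, expected return 7.0≥5.5, max drawdown 21≤25).
#4: not dominated.
#5: not dominated (best expected return).
#6: not dominated (best fees).
#7: not dominated.
#8: not dominated (best max drawdown).
#9: dominated by #4 (volatility 12.4≤26.2, fees 47≤66, expected return 13.5≥8.7, max drawdown 26≤36).

#1, #2, #4, #5, #6, #7, #8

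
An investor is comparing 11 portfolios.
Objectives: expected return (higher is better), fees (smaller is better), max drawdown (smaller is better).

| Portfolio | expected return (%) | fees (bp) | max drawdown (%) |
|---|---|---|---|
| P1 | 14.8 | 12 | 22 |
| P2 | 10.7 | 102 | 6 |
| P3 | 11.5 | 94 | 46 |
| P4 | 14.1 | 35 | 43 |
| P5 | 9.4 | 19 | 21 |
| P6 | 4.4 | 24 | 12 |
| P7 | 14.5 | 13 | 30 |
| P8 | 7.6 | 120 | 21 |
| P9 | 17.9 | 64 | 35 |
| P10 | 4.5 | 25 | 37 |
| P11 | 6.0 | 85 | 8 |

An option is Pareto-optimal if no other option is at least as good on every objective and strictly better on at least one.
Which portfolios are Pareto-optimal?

P1, P2, P5, P6, P9, P11

P1: not dominated (best fees).
P2: not dominated (best max drawdown).
P3: dominated by P1 (expected return 14.8≥11.5, fees 12≤94, max drawdown 22≤46).
P4: dominated by P1 (expected return 14.8≥14.1, fees 12≤35, max drawdown 22≤43).
P5: not dominated.
P6: not dominated.
P7: dominated by P1 (expected return 14.8≥14.5, fees 12≤13, max drawdown 22≤30).
P8: dominated by P2 (expected return 10.7≥7.6, fees 102≤120, max drawdown 6≤21).
P9: not dominated (best expected return).
P10: dominated by P1 (expected return 14.8≥4.5, fees 12≤25, max drawdown 22≤37).
P11: not dominated.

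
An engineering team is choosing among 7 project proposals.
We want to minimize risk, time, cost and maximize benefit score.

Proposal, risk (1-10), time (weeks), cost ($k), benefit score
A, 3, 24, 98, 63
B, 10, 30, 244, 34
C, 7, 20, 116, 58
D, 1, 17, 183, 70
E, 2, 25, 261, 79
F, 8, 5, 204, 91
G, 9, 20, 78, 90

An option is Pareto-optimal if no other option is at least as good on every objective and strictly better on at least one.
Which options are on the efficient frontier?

A, C, D, E, F, G

A: not dominated.
B: dominated by A (risk 3≤10, time 24≤30, cost 98≤244, benefit score 63≥34).
C: not dominated.
D: not dominated (best risk).
E: not dominated.
F: not dominated (best time).
G: not dominated (best cost).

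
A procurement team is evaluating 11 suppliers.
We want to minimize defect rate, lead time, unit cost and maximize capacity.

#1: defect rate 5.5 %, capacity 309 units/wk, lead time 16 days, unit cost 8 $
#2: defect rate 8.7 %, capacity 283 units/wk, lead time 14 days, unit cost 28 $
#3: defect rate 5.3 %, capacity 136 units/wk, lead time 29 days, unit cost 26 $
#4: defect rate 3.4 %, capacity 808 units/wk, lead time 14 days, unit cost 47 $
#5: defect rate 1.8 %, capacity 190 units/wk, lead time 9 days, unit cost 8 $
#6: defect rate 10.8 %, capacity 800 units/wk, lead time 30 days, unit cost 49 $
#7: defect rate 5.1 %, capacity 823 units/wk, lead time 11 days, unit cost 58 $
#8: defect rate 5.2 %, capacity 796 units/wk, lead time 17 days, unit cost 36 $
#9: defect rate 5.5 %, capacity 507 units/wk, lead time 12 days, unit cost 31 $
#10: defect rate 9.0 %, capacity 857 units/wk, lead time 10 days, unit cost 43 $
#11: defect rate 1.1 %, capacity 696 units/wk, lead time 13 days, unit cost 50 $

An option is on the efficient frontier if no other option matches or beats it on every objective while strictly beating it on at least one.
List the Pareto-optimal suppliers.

#1, #2, #4, #5, #7, #8, #9, #10, #11

#1: not dominated.
#2: not dominated.
#3: dominated by #5 (defect rate 1.8≤5.3, capacity 190≥136, lead time 9≤29, unit cost 8≤26).
#4: not dominated.
#5: not dominated (best lead time).
#6: dominated by #4 (defect rate 3.4≤10.8, capacity 808≥800, lead time 14≤30, unit cost 47≤49).
#7: not dominated.
#8: not dominated.
#9: not dominated.
#10: not dominated (best capacity).
#11: not dominated (best defect rate).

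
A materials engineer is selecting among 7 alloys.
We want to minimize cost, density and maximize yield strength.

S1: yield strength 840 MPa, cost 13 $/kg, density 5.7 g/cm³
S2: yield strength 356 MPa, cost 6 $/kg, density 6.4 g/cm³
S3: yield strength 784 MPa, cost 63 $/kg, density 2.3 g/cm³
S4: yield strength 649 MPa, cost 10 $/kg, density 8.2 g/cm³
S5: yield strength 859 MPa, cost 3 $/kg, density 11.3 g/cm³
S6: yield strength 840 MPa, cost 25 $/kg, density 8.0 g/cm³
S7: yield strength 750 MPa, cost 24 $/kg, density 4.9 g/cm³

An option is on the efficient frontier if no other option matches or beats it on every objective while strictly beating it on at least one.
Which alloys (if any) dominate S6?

S1: yield strength 840≥840, cost 13≤25, density 5.7≤8.0 — dominates S6.
Others (S2, S3, S4, S5, S7) are each worse than S6 on at least one objective.

S1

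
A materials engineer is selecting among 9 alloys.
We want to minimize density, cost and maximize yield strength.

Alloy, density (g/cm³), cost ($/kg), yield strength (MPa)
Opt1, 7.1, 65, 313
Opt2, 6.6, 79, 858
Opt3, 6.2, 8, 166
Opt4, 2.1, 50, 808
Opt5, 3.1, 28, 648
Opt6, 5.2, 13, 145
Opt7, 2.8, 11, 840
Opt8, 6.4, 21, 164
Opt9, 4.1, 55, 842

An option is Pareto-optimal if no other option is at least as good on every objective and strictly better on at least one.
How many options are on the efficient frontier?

5

Opt1: dominated by Opt4 (density 2.1≤7.1, cost 50≤65, yield strength 808≥313).
Opt2: not dominated (best yield strength).
Opt3: not dominated (best cost).
Opt4: not dominated (best density).
Opt5: dominated by Opt7 (density 2.8≤3.1, cost 11≤28, yield strength 840≥648).
Opt6: dominated by Opt7 (density 2.8≤5.2, cost 11≤13, yield strength 840≥145).
Opt7: not dominated.
Opt8: dominated by Opt3 (density 6.2≤6.4, cost 8≤21, yield strength 166≥164).
Opt9: not dominated.
Pareto-optimal: Opt2, Opt3, Opt4, Opt7, Opt9 → 5.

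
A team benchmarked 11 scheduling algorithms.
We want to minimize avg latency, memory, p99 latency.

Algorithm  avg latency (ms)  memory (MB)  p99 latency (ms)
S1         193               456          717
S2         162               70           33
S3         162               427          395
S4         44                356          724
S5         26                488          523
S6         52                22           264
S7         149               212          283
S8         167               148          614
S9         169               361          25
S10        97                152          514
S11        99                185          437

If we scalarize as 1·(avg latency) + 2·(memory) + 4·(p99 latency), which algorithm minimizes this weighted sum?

S2

S1: 1·193 + 2·456 + 4·717 = 3973
S2: 1·162 + 2·70 + 4·33 = 434
S3: 1·162 + 2·427 + 4·395 = 2596
S4: 1·44 + 2·356 + 4·724 = 3652
S5: 1·26 + 2·488 + 4·523 = 3094
S6: 1·52 + 2·22 + 4·264 = 1152
S7: 1·149 + 2·212 + 4·283 = 1705
S8: 1·167 + 2·148 + 4·614 = 2919
S9: 1·169 + 2·361 + 4·25 = 991
S10: 1·97 + 2·152 + 4·514 = 2457
S11: 1·99 + 2·185 + 4·437 = 2217
Lowest: S2 at 434.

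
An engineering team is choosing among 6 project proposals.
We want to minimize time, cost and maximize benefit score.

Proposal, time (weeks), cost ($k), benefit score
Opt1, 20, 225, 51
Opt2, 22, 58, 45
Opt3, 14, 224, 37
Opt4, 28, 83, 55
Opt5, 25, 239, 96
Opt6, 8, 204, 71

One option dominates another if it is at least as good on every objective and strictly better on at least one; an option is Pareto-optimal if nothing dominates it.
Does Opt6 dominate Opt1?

Opt6 vs Opt1: time 8≤20, cost 204≤225, benefit score 71≥51 — Opt6 is at least as good on every objective with at least one strict improvement.

Yes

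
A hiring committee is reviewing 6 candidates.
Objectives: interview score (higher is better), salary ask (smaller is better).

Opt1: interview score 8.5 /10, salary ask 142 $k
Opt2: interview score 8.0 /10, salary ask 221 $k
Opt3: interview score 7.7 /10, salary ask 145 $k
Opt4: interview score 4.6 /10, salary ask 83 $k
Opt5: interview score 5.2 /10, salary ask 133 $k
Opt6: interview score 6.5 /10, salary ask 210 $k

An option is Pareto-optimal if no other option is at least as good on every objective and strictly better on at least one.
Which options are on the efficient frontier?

Opt1: not dominated (best interview score).
Opt2: dominated by Opt1 (interview score 8.5≥8.0, salary ask 142≤221).
Opt3: dominated by Opt1 (interview score 8.5≥7.7, salary ask 142≤145).
Opt4: not dominated (best salary ask).
Opt5: not dominated.
Opt6: dominated by Opt1 (interview score 8.5≥6.5, salary ask 142≤210).

Opt1, Opt4, Opt5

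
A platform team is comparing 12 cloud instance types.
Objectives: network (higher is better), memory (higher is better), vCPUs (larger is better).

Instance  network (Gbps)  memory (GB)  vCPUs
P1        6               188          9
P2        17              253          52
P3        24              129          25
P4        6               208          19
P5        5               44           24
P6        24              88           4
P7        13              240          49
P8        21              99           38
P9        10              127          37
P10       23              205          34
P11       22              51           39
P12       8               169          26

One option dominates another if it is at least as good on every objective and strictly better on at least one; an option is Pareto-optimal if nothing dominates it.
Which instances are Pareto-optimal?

P1: dominated by P2 (network 17≥6, memory 253≥188, vCPUs 52≥9).
P2: not dominated (best memory).
P3: not dominated.
P4: dominated by P2 (network 17≥6, memory 253≥208, vCPUs 52≥19).
P5: dominated by P2 (network 17≥5, memory 253≥44, vCPUs 52≥24).
P6: dominated by P3 (network 24≥24, memory 129≥88, vCPUs 25≥4).
P7: dominated by P2 (network 17≥13, memory 253≥240, vCPUs 52≥49).
P8: not dominated.
P9: dominated by P2 (network 17≥10, memory 253≥127, vCPUs 52≥37).
P10: not dominated.
P11: not dominated.
P12: dominated by P2 (network 17≥8, memory 253≥169, vCPUs 52≥26).

P2, P3, P8, P10, P11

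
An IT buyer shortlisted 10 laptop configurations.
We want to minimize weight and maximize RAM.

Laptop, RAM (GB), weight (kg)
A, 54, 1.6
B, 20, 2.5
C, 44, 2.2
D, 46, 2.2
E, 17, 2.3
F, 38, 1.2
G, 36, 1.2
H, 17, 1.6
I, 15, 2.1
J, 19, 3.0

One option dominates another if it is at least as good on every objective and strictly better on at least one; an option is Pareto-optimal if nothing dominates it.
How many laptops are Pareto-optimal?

A: not dominated (best RAM).
B: dominated by A (RAM 54≥20, weight 1.6≤2.5).
C: dominated by A (RAM 54≥44, weight 1.6≤2.2).
D: dominated by A (RAM 54≥46, weight 1.6≤2.2).
E: dominated by A (RAM 54≥17, weight 1.6≤2.3).
F: not dominated.
G: dominated by F (RAM 38≥36, weight 1.2≤1.2).
H: dominated by A (RAM 54≥17, weight 1.6≤1.6).
I: dominated by A (RAM 54≥15, weight 1.6≤2.1).
J: dominated by A (RAM 54≥19, weight 1.6≤3.0).
Pareto-optimal: A, F → 2.

2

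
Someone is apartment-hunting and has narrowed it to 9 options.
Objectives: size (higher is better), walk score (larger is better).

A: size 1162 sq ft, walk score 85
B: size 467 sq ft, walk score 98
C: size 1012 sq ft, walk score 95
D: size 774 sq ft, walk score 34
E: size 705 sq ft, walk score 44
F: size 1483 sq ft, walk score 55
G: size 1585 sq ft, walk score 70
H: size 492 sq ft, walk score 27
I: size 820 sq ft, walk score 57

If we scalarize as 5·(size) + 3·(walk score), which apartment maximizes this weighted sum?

G

A: 5·1162 + 3·85 = 6065
B: 5·467 + 3·98 = 2629
C: 5·1012 + 3·95 = 5345
D: 5·774 + 3·34 = 3972
E: 5·705 + 3·44 = 3657
F: 5·1483 + 3·55 = 7580
G: 5·1585 + 3·70 = 8135
H: 5·492 + 3·27 = 2541
I: 5·820 + 3·57 = 4271
Highest: G at 8135.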